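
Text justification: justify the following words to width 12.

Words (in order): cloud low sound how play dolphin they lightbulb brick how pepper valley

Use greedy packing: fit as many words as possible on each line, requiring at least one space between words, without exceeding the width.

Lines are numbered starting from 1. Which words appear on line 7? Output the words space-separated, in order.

Answer: pepper

Derivation:
Line 1: ['cloud', 'low'] (min_width=9, slack=3)
Line 2: ['sound', 'how'] (min_width=9, slack=3)
Line 3: ['play', 'dolphin'] (min_width=12, slack=0)
Line 4: ['they'] (min_width=4, slack=8)
Line 5: ['lightbulb'] (min_width=9, slack=3)
Line 6: ['brick', 'how'] (min_width=9, slack=3)
Line 7: ['pepper'] (min_width=6, slack=6)
Line 8: ['valley'] (min_width=6, slack=6)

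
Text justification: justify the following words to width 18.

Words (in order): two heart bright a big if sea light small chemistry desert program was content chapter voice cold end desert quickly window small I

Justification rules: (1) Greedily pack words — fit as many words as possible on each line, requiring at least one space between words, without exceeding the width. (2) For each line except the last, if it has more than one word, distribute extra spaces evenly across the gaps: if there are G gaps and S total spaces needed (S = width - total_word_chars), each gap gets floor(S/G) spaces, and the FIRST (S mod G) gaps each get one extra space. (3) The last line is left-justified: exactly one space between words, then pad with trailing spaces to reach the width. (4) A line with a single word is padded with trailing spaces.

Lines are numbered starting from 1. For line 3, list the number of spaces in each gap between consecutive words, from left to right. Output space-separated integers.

Answer: 4

Derivation:
Line 1: ['two', 'heart', 'bright', 'a'] (min_width=18, slack=0)
Line 2: ['big', 'if', 'sea', 'light'] (min_width=16, slack=2)
Line 3: ['small', 'chemistry'] (min_width=15, slack=3)
Line 4: ['desert', 'program', 'was'] (min_width=18, slack=0)
Line 5: ['content', 'chapter'] (min_width=15, slack=3)
Line 6: ['voice', 'cold', 'end'] (min_width=14, slack=4)
Line 7: ['desert', 'quickly'] (min_width=14, slack=4)
Line 8: ['window', 'small', 'I'] (min_width=14, slack=4)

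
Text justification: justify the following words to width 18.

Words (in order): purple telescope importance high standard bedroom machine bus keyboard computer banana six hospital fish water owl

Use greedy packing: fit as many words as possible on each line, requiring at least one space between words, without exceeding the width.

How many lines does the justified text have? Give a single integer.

Answer: 8

Derivation:
Line 1: ['purple', 'telescope'] (min_width=16, slack=2)
Line 2: ['importance', 'high'] (min_width=15, slack=3)
Line 3: ['standard', 'bedroom'] (min_width=16, slack=2)
Line 4: ['machine', 'bus'] (min_width=11, slack=7)
Line 5: ['keyboard', 'computer'] (min_width=17, slack=1)
Line 6: ['banana', 'six'] (min_width=10, slack=8)
Line 7: ['hospital', 'fish'] (min_width=13, slack=5)
Line 8: ['water', 'owl'] (min_width=9, slack=9)
Total lines: 8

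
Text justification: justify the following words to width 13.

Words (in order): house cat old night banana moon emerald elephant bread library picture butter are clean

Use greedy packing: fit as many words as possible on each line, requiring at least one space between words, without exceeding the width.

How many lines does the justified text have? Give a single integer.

Answer: 8

Derivation:
Line 1: ['house', 'cat', 'old'] (min_width=13, slack=0)
Line 2: ['night', 'banana'] (min_width=12, slack=1)
Line 3: ['moon', 'emerald'] (min_width=12, slack=1)
Line 4: ['elephant'] (min_width=8, slack=5)
Line 5: ['bread', 'library'] (min_width=13, slack=0)
Line 6: ['picture'] (min_width=7, slack=6)
Line 7: ['butter', 'are'] (min_width=10, slack=3)
Line 8: ['clean'] (min_width=5, slack=8)
Total lines: 8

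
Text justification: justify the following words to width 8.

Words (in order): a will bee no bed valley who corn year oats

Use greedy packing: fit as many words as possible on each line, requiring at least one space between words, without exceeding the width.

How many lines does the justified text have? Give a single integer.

Answer: 7

Derivation:
Line 1: ['a', 'will'] (min_width=6, slack=2)
Line 2: ['bee', 'no'] (min_width=6, slack=2)
Line 3: ['bed'] (min_width=3, slack=5)
Line 4: ['valley'] (min_width=6, slack=2)
Line 5: ['who', 'corn'] (min_width=8, slack=0)
Line 6: ['year'] (min_width=4, slack=4)
Line 7: ['oats'] (min_width=4, slack=4)
Total lines: 7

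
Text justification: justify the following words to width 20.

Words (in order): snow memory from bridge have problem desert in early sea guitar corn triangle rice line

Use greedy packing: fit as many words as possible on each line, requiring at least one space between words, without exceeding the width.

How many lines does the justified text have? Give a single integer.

Line 1: ['snow', 'memory', 'from'] (min_width=16, slack=4)
Line 2: ['bridge', 'have', 'problem'] (min_width=19, slack=1)
Line 3: ['desert', 'in', 'early', 'sea'] (min_width=19, slack=1)
Line 4: ['guitar', 'corn', 'triangle'] (min_width=20, slack=0)
Line 5: ['rice', 'line'] (min_width=9, slack=11)
Total lines: 5

Answer: 5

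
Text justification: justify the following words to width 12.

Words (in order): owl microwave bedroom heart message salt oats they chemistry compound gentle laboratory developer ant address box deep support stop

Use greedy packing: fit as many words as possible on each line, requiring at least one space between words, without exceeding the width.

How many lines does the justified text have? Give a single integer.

Answer: 14

Derivation:
Line 1: ['owl'] (min_width=3, slack=9)
Line 2: ['microwave'] (min_width=9, slack=3)
Line 3: ['bedroom'] (min_width=7, slack=5)
Line 4: ['heart'] (min_width=5, slack=7)
Line 5: ['message', 'salt'] (min_width=12, slack=0)
Line 6: ['oats', 'they'] (min_width=9, slack=3)
Line 7: ['chemistry'] (min_width=9, slack=3)
Line 8: ['compound'] (min_width=8, slack=4)
Line 9: ['gentle'] (min_width=6, slack=6)
Line 10: ['laboratory'] (min_width=10, slack=2)
Line 11: ['developer'] (min_width=9, slack=3)
Line 12: ['ant', 'address'] (min_width=11, slack=1)
Line 13: ['box', 'deep'] (min_width=8, slack=4)
Line 14: ['support', 'stop'] (min_width=12, slack=0)
Total lines: 14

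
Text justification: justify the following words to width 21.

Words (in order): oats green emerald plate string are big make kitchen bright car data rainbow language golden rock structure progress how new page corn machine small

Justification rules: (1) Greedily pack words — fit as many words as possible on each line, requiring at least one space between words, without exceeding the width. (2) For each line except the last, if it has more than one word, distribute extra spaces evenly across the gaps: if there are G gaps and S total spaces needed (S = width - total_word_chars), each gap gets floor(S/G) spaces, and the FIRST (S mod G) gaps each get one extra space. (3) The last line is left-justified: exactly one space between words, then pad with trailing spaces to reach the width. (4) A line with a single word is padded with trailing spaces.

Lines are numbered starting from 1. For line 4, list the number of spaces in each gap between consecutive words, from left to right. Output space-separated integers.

Answer: 4 3

Derivation:
Line 1: ['oats', 'green', 'emerald'] (min_width=18, slack=3)
Line 2: ['plate', 'string', 'are', 'big'] (min_width=20, slack=1)
Line 3: ['make', 'kitchen', 'bright'] (min_width=19, slack=2)
Line 4: ['car', 'data', 'rainbow'] (min_width=16, slack=5)
Line 5: ['language', 'golden', 'rock'] (min_width=20, slack=1)
Line 6: ['structure', 'progress'] (min_width=18, slack=3)
Line 7: ['how', 'new', 'page', 'corn'] (min_width=17, slack=4)
Line 8: ['machine', 'small'] (min_width=13, slack=8)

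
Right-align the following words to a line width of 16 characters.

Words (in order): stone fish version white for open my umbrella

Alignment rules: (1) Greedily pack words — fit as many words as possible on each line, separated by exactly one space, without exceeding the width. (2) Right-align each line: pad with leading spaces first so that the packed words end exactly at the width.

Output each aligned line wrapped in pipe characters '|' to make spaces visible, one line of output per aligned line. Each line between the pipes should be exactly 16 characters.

Answer: |      stone fish|
|   version white|
|     for open my|
|        umbrella|

Derivation:
Line 1: ['stone', 'fish'] (min_width=10, slack=6)
Line 2: ['version', 'white'] (min_width=13, slack=3)
Line 3: ['for', 'open', 'my'] (min_width=11, slack=5)
Line 4: ['umbrella'] (min_width=8, slack=8)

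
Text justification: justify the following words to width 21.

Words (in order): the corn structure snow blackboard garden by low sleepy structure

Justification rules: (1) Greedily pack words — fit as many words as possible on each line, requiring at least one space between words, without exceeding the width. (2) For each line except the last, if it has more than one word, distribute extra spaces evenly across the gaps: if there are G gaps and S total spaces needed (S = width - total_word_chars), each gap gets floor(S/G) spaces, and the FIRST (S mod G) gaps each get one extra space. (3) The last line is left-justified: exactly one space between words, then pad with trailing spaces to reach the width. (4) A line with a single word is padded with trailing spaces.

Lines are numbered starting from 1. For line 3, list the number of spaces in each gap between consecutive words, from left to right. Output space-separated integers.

Answer: 2 1 1

Derivation:
Line 1: ['the', 'corn', 'structure'] (min_width=18, slack=3)
Line 2: ['snow', 'blackboard'] (min_width=15, slack=6)
Line 3: ['garden', 'by', 'low', 'sleepy'] (min_width=20, slack=1)
Line 4: ['structure'] (min_width=9, slack=12)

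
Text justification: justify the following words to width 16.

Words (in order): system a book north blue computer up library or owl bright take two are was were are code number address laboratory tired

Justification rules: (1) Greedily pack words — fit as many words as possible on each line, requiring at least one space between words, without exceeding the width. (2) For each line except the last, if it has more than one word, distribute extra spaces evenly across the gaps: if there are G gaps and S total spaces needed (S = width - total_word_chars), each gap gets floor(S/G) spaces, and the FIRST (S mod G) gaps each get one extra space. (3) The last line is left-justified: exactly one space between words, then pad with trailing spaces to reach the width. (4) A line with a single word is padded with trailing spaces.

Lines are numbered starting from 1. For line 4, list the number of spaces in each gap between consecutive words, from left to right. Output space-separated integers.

Line 1: ['system', 'a', 'book'] (min_width=13, slack=3)
Line 2: ['north', 'blue'] (min_width=10, slack=6)
Line 3: ['computer', 'up'] (min_width=11, slack=5)
Line 4: ['library', 'or', 'owl'] (min_width=14, slack=2)
Line 5: ['bright', 'take', 'two'] (min_width=15, slack=1)
Line 6: ['are', 'was', 'were', 'are'] (min_width=16, slack=0)
Line 7: ['code', 'number'] (min_width=11, slack=5)
Line 8: ['address'] (min_width=7, slack=9)
Line 9: ['laboratory', 'tired'] (min_width=16, slack=0)

Answer: 2 2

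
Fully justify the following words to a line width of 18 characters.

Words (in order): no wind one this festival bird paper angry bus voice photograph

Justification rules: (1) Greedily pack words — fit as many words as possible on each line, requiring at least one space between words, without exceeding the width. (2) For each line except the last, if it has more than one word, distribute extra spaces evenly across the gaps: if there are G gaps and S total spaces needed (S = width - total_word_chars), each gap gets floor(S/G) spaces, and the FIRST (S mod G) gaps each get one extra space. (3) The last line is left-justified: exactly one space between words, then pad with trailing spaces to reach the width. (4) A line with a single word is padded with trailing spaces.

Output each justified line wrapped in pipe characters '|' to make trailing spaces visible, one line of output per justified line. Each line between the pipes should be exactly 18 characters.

Answer: |no  wind  one this|
|festival      bird|
|paper   angry  bus|
|voice photograph  |

Derivation:
Line 1: ['no', 'wind', 'one', 'this'] (min_width=16, slack=2)
Line 2: ['festival', 'bird'] (min_width=13, slack=5)
Line 3: ['paper', 'angry', 'bus'] (min_width=15, slack=3)
Line 4: ['voice', 'photograph'] (min_width=16, slack=2)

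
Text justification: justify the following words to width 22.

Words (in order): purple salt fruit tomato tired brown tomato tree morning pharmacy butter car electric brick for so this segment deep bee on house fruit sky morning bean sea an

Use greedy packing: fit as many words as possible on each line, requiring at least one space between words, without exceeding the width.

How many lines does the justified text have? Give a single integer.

Answer: 8

Derivation:
Line 1: ['purple', 'salt', 'fruit'] (min_width=17, slack=5)
Line 2: ['tomato', 'tired', 'brown'] (min_width=18, slack=4)
Line 3: ['tomato', 'tree', 'morning'] (min_width=19, slack=3)
Line 4: ['pharmacy', 'butter', 'car'] (min_width=19, slack=3)
Line 5: ['electric', 'brick', 'for', 'so'] (min_width=21, slack=1)
Line 6: ['this', 'segment', 'deep', 'bee'] (min_width=21, slack=1)
Line 7: ['on', 'house', 'fruit', 'sky'] (min_width=18, slack=4)
Line 8: ['morning', 'bean', 'sea', 'an'] (min_width=19, slack=3)
Total lines: 8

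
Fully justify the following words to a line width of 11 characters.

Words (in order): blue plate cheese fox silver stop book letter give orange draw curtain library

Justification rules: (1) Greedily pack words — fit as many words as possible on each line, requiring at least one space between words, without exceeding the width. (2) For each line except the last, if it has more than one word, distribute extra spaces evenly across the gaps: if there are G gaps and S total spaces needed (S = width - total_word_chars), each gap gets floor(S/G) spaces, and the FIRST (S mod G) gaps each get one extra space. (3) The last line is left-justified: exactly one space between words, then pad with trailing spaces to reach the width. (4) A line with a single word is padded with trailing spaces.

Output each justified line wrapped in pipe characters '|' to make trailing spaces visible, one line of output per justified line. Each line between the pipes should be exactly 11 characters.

Answer: |blue  plate|
|cheese  fox|
|silver stop|
|book letter|
|give orange|
|draw       |
|curtain    |
|library    |

Derivation:
Line 1: ['blue', 'plate'] (min_width=10, slack=1)
Line 2: ['cheese', 'fox'] (min_width=10, slack=1)
Line 3: ['silver', 'stop'] (min_width=11, slack=0)
Line 4: ['book', 'letter'] (min_width=11, slack=0)
Line 5: ['give', 'orange'] (min_width=11, slack=0)
Line 6: ['draw'] (min_width=4, slack=7)
Line 7: ['curtain'] (min_width=7, slack=4)
Line 8: ['library'] (min_width=7, slack=4)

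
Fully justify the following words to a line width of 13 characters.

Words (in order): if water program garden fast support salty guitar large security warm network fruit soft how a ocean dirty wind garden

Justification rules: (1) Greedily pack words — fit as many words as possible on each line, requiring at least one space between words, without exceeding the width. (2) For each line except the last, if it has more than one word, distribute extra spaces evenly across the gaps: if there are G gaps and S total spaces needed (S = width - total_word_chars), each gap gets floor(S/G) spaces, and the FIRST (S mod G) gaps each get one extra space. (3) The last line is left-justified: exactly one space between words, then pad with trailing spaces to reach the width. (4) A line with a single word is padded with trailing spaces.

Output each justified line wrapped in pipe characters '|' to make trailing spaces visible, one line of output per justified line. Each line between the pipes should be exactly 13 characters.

Line 1: ['if', 'water'] (min_width=8, slack=5)
Line 2: ['program'] (min_width=7, slack=6)
Line 3: ['garden', 'fast'] (min_width=11, slack=2)
Line 4: ['support', 'salty'] (min_width=13, slack=0)
Line 5: ['guitar', 'large'] (min_width=12, slack=1)
Line 6: ['security', 'warm'] (min_width=13, slack=0)
Line 7: ['network', 'fruit'] (min_width=13, slack=0)
Line 8: ['soft', 'how', 'a'] (min_width=10, slack=3)
Line 9: ['ocean', 'dirty'] (min_width=11, slack=2)
Line 10: ['wind', 'garden'] (min_width=11, slack=2)

Answer: |if      water|
|program      |
|garden   fast|
|support salty|
|guitar  large|
|security warm|
|network fruit|
|soft   how  a|
|ocean   dirty|
|wind garden  |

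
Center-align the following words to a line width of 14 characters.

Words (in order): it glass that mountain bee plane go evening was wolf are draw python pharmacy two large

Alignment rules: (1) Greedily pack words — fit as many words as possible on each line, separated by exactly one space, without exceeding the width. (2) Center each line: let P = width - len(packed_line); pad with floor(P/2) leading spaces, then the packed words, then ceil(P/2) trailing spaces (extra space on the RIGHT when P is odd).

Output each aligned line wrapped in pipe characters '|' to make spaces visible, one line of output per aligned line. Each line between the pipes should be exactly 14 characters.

Answer: |it glass that |
| mountain bee |
|   plane go   |
| evening was  |
|wolf are draw |
|    python    |
| pharmacy two |
|    large     |

Derivation:
Line 1: ['it', 'glass', 'that'] (min_width=13, slack=1)
Line 2: ['mountain', 'bee'] (min_width=12, slack=2)
Line 3: ['plane', 'go'] (min_width=8, slack=6)
Line 4: ['evening', 'was'] (min_width=11, slack=3)
Line 5: ['wolf', 'are', 'draw'] (min_width=13, slack=1)
Line 6: ['python'] (min_width=6, slack=8)
Line 7: ['pharmacy', 'two'] (min_width=12, slack=2)
Line 8: ['large'] (min_width=5, slack=9)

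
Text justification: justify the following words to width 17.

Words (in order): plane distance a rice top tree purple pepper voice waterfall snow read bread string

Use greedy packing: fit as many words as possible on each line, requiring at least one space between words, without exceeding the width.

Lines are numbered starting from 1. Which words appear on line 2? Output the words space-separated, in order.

Answer: rice top tree

Derivation:
Line 1: ['plane', 'distance', 'a'] (min_width=16, slack=1)
Line 2: ['rice', 'top', 'tree'] (min_width=13, slack=4)
Line 3: ['purple', 'pepper'] (min_width=13, slack=4)
Line 4: ['voice', 'waterfall'] (min_width=15, slack=2)
Line 5: ['snow', 'read', 'bread'] (min_width=15, slack=2)
Line 6: ['string'] (min_width=6, slack=11)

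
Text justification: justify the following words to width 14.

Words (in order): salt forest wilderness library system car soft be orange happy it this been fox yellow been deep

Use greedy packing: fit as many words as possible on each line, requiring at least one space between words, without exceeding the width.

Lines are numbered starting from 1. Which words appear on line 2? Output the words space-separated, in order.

Line 1: ['salt', 'forest'] (min_width=11, slack=3)
Line 2: ['wilderness'] (min_width=10, slack=4)
Line 3: ['library', 'system'] (min_width=14, slack=0)
Line 4: ['car', 'soft', 'be'] (min_width=11, slack=3)
Line 5: ['orange', 'happy'] (min_width=12, slack=2)
Line 6: ['it', 'this', 'been'] (min_width=12, slack=2)
Line 7: ['fox', 'yellow'] (min_width=10, slack=4)
Line 8: ['been', 'deep'] (min_width=9, slack=5)

Answer: wilderness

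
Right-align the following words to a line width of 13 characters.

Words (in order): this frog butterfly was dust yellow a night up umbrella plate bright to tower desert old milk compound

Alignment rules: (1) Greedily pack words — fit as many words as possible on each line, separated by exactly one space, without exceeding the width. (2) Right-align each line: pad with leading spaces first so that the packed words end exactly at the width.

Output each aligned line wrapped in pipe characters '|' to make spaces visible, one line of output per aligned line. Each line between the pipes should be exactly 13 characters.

Answer: |    this frog|
|butterfly was|
|dust yellow a|
|     night up|
|     umbrella|
| plate bright|
|     to tower|
|   desert old|
|milk compound|

Derivation:
Line 1: ['this', 'frog'] (min_width=9, slack=4)
Line 2: ['butterfly', 'was'] (min_width=13, slack=0)
Line 3: ['dust', 'yellow', 'a'] (min_width=13, slack=0)
Line 4: ['night', 'up'] (min_width=8, slack=5)
Line 5: ['umbrella'] (min_width=8, slack=5)
Line 6: ['plate', 'bright'] (min_width=12, slack=1)
Line 7: ['to', 'tower'] (min_width=8, slack=5)
Line 8: ['desert', 'old'] (min_width=10, slack=3)
Line 9: ['milk', 'compound'] (min_width=13, slack=0)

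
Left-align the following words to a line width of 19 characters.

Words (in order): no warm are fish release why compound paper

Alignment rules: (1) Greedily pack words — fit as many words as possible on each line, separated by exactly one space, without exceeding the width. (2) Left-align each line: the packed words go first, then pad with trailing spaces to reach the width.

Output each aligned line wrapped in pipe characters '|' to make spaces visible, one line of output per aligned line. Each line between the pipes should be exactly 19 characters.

Line 1: ['no', 'warm', 'are', 'fish'] (min_width=16, slack=3)
Line 2: ['release', 'why'] (min_width=11, slack=8)
Line 3: ['compound', 'paper'] (min_width=14, slack=5)

Answer: |no warm are fish   |
|release why        |
|compound paper     |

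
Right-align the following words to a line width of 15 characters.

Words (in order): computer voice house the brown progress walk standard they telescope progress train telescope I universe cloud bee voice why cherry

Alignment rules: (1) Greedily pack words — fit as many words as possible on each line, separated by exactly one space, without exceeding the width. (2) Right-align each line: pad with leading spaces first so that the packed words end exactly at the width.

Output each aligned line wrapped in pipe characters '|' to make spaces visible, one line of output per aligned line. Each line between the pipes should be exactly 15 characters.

Answer: | computer voice|
|house the brown|
|  progress walk|
|  standard they|
|      telescope|
| progress train|
|    telescope I|
| universe cloud|
|  bee voice why|
|         cherry|

Derivation:
Line 1: ['computer', 'voice'] (min_width=14, slack=1)
Line 2: ['house', 'the', 'brown'] (min_width=15, slack=0)
Line 3: ['progress', 'walk'] (min_width=13, slack=2)
Line 4: ['standard', 'they'] (min_width=13, slack=2)
Line 5: ['telescope'] (min_width=9, slack=6)
Line 6: ['progress', 'train'] (min_width=14, slack=1)
Line 7: ['telescope', 'I'] (min_width=11, slack=4)
Line 8: ['universe', 'cloud'] (min_width=14, slack=1)
Line 9: ['bee', 'voice', 'why'] (min_width=13, slack=2)
Line 10: ['cherry'] (min_width=6, slack=9)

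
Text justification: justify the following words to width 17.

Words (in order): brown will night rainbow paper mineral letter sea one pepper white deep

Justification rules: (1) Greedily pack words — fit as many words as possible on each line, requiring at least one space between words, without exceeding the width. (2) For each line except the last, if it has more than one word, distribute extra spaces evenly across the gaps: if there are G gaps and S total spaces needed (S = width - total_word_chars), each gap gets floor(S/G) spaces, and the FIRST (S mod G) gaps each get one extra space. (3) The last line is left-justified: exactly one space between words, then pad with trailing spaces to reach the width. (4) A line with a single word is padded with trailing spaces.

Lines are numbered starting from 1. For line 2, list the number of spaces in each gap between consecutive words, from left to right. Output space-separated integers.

Line 1: ['brown', 'will', 'night'] (min_width=16, slack=1)
Line 2: ['rainbow', 'paper'] (min_width=13, slack=4)
Line 3: ['mineral', 'letter'] (min_width=14, slack=3)
Line 4: ['sea', 'one', 'pepper'] (min_width=14, slack=3)
Line 5: ['white', 'deep'] (min_width=10, slack=7)

Answer: 5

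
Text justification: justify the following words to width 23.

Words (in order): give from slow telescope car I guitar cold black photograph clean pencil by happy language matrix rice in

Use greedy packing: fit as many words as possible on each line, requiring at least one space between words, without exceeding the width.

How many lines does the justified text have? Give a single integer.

Line 1: ['give', 'from', 'slow'] (min_width=14, slack=9)
Line 2: ['telescope', 'car', 'I', 'guitar'] (min_width=22, slack=1)
Line 3: ['cold', 'black', 'photograph'] (min_width=21, slack=2)
Line 4: ['clean', 'pencil', 'by', 'happy'] (min_width=21, slack=2)
Line 5: ['language', 'matrix', 'rice', 'in'] (min_width=23, slack=0)
Total lines: 5

Answer: 5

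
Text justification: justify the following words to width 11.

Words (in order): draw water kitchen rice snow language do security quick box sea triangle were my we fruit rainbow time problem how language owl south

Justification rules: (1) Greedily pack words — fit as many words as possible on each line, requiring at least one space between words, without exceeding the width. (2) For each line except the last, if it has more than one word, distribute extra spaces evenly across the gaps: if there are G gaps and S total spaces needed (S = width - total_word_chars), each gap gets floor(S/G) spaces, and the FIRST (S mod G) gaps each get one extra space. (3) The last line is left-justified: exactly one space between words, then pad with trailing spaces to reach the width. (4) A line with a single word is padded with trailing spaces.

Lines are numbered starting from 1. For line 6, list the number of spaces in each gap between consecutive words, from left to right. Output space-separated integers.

Answer: 3

Derivation:
Line 1: ['draw', 'water'] (min_width=10, slack=1)
Line 2: ['kitchen'] (min_width=7, slack=4)
Line 3: ['rice', 'snow'] (min_width=9, slack=2)
Line 4: ['language', 'do'] (min_width=11, slack=0)
Line 5: ['security'] (min_width=8, slack=3)
Line 6: ['quick', 'box'] (min_width=9, slack=2)
Line 7: ['sea'] (min_width=3, slack=8)
Line 8: ['triangle'] (min_width=8, slack=3)
Line 9: ['were', 'my', 'we'] (min_width=10, slack=1)
Line 10: ['fruit'] (min_width=5, slack=6)
Line 11: ['rainbow'] (min_width=7, slack=4)
Line 12: ['time'] (min_width=4, slack=7)
Line 13: ['problem', 'how'] (min_width=11, slack=0)
Line 14: ['language'] (min_width=8, slack=3)
Line 15: ['owl', 'south'] (min_width=9, slack=2)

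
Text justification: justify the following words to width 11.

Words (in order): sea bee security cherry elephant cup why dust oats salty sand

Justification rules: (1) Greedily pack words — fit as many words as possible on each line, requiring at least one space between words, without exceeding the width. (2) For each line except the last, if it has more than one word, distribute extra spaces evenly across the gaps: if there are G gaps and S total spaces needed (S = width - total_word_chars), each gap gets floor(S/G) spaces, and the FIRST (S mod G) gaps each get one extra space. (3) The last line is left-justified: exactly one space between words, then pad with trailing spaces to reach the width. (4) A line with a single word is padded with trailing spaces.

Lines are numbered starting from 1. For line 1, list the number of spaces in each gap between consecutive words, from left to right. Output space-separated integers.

Answer: 5

Derivation:
Line 1: ['sea', 'bee'] (min_width=7, slack=4)
Line 2: ['security'] (min_width=8, slack=3)
Line 3: ['cherry'] (min_width=6, slack=5)
Line 4: ['elephant'] (min_width=8, slack=3)
Line 5: ['cup', 'why'] (min_width=7, slack=4)
Line 6: ['dust', 'oats'] (min_width=9, slack=2)
Line 7: ['salty', 'sand'] (min_width=10, slack=1)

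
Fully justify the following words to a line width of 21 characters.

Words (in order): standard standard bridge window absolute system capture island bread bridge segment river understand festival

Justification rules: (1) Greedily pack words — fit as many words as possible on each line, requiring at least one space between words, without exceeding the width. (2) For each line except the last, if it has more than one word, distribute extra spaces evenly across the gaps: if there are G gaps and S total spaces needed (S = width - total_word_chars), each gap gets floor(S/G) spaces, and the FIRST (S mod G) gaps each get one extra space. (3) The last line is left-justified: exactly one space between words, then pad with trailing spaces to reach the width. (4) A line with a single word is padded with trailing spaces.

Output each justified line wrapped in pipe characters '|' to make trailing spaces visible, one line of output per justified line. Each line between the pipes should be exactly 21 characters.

Line 1: ['standard', 'standard'] (min_width=17, slack=4)
Line 2: ['bridge', 'window'] (min_width=13, slack=8)
Line 3: ['absolute', 'system'] (min_width=15, slack=6)
Line 4: ['capture', 'island', 'bread'] (min_width=20, slack=1)
Line 5: ['bridge', 'segment', 'river'] (min_width=20, slack=1)
Line 6: ['understand', 'festival'] (min_width=19, slack=2)

Answer: |standard     standard|
|bridge         window|
|absolute       system|
|capture  island bread|
|bridge  segment river|
|understand festival  |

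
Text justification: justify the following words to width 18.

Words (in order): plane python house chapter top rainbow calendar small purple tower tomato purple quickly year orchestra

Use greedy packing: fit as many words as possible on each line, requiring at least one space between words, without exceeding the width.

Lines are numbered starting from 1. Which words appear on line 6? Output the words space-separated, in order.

Answer: quickly year

Derivation:
Line 1: ['plane', 'python', 'house'] (min_width=18, slack=0)
Line 2: ['chapter', 'top'] (min_width=11, slack=7)
Line 3: ['rainbow', 'calendar'] (min_width=16, slack=2)
Line 4: ['small', 'purple', 'tower'] (min_width=18, slack=0)
Line 5: ['tomato', 'purple'] (min_width=13, slack=5)
Line 6: ['quickly', 'year'] (min_width=12, slack=6)
Line 7: ['orchestra'] (min_width=9, slack=9)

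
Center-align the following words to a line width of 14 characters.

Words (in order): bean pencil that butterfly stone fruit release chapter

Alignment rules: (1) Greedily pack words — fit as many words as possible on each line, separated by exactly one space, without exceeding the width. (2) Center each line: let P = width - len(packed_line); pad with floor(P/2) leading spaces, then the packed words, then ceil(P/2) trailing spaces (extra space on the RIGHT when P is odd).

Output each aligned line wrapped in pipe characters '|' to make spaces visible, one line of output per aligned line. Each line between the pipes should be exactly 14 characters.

Answer: | bean pencil  |
|that butterfly|
| stone fruit  |
|   release    |
|   chapter    |

Derivation:
Line 1: ['bean', 'pencil'] (min_width=11, slack=3)
Line 2: ['that', 'butterfly'] (min_width=14, slack=0)
Line 3: ['stone', 'fruit'] (min_width=11, slack=3)
Line 4: ['release'] (min_width=7, slack=7)
Line 5: ['chapter'] (min_width=7, slack=7)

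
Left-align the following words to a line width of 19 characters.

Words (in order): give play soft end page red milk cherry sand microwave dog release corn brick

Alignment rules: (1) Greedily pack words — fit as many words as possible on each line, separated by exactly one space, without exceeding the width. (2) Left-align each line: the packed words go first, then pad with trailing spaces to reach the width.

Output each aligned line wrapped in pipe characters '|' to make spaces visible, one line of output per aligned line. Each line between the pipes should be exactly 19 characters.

Line 1: ['give', 'play', 'soft', 'end'] (min_width=18, slack=1)
Line 2: ['page', 'red', 'milk'] (min_width=13, slack=6)
Line 3: ['cherry', 'sand'] (min_width=11, slack=8)
Line 4: ['microwave', 'dog'] (min_width=13, slack=6)
Line 5: ['release', 'corn', 'brick'] (min_width=18, slack=1)

Answer: |give play soft end |
|page red milk      |
|cherry sand        |
|microwave dog      |
|release corn brick |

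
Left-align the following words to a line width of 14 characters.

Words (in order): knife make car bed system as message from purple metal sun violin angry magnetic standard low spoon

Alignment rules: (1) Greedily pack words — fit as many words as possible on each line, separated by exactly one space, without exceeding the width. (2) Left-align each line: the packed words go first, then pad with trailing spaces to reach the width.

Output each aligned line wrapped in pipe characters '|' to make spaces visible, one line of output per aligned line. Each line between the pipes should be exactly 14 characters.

Answer: |knife make car|
|bed system as |
|message from  |
|purple metal  |
|sun violin    |
|angry magnetic|
|standard low  |
|spoon         |

Derivation:
Line 1: ['knife', 'make', 'car'] (min_width=14, slack=0)
Line 2: ['bed', 'system', 'as'] (min_width=13, slack=1)
Line 3: ['message', 'from'] (min_width=12, slack=2)
Line 4: ['purple', 'metal'] (min_width=12, slack=2)
Line 5: ['sun', 'violin'] (min_width=10, slack=4)
Line 6: ['angry', 'magnetic'] (min_width=14, slack=0)
Line 7: ['standard', 'low'] (min_width=12, slack=2)
Line 8: ['spoon'] (min_width=5, slack=9)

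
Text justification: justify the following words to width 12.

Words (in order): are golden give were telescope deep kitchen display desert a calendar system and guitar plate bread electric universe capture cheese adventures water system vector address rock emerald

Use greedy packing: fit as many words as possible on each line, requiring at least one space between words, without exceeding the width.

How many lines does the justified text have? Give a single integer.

Answer: 19

Derivation:
Line 1: ['are', 'golden'] (min_width=10, slack=2)
Line 2: ['give', 'were'] (min_width=9, slack=3)
Line 3: ['telescope'] (min_width=9, slack=3)
Line 4: ['deep', 'kitchen'] (min_width=12, slack=0)
Line 5: ['display'] (min_width=7, slack=5)
Line 6: ['desert', 'a'] (min_width=8, slack=4)
Line 7: ['calendar'] (min_width=8, slack=4)
Line 8: ['system', 'and'] (min_width=10, slack=2)
Line 9: ['guitar', 'plate'] (min_width=12, slack=0)
Line 10: ['bread'] (min_width=5, slack=7)
Line 11: ['electric'] (min_width=8, slack=4)
Line 12: ['universe'] (min_width=8, slack=4)
Line 13: ['capture'] (min_width=7, slack=5)
Line 14: ['cheese'] (min_width=6, slack=6)
Line 15: ['adventures'] (min_width=10, slack=2)
Line 16: ['water', 'system'] (min_width=12, slack=0)
Line 17: ['vector'] (min_width=6, slack=6)
Line 18: ['address', 'rock'] (min_width=12, slack=0)
Line 19: ['emerald'] (min_width=7, slack=5)
Total lines: 19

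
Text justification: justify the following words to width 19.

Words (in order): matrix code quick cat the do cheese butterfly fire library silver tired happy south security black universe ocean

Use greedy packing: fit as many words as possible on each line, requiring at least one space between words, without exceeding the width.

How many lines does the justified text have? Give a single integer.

Answer: 7

Derivation:
Line 1: ['matrix', 'code', 'quick'] (min_width=17, slack=2)
Line 2: ['cat', 'the', 'do', 'cheese'] (min_width=17, slack=2)
Line 3: ['butterfly', 'fire'] (min_width=14, slack=5)
Line 4: ['library', 'silver'] (min_width=14, slack=5)
Line 5: ['tired', 'happy', 'south'] (min_width=17, slack=2)
Line 6: ['security', 'black'] (min_width=14, slack=5)
Line 7: ['universe', 'ocean'] (min_width=14, slack=5)
Total lines: 7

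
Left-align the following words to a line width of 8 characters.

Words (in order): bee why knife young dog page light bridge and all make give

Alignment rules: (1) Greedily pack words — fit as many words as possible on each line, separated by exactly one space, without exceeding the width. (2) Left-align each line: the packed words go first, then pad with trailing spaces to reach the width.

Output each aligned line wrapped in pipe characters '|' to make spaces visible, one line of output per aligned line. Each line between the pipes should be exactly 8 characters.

Line 1: ['bee', 'why'] (min_width=7, slack=1)
Line 2: ['knife'] (min_width=5, slack=3)
Line 3: ['young'] (min_width=5, slack=3)
Line 4: ['dog', 'page'] (min_width=8, slack=0)
Line 5: ['light'] (min_width=5, slack=3)
Line 6: ['bridge'] (min_width=6, slack=2)
Line 7: ['and', 'all'] (min_width=7, slack=1)
Line 8: ['make'] (min_width=4, slack=4)
Line 9: ['give'] (min_width=4, slack=4)

Answer: |bee why |
|knife   |
|young   |
|dog page|
|light   |
|bridge  |
|and all |
|make    |
|give    |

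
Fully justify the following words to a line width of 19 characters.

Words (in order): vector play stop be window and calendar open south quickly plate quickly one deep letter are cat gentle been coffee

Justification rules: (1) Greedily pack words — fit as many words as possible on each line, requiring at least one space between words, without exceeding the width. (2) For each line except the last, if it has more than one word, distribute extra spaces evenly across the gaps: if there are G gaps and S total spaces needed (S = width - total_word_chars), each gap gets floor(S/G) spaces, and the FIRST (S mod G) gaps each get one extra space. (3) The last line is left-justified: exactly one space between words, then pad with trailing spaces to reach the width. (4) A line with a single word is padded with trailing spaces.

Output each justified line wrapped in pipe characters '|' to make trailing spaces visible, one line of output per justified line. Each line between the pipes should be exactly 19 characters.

Answer: |vector play stop be|
|window and calendar|
|open  south quickly|
|plate  quickly  one|
|deep letter are cat|
|gentle been coffee |

Derivation:
Line 1: ['vector', 'play', 'stop', 'be'] (min_width=19, slack=0)
Line 2: ['window', 'and', 'calendar'] (min_width=19, slack=0)
Line 3: ['open', 'south', 'quickly'] (min_width=18, slack=1)
Line 4: ['plate', 'quickly', 'one'] (min_width=17, slack=2)
Line 5: ['deep', 'letter', 'are', 'cat'] (min_width=19, slack=0)
Line 6: ['gentle', 'been', 'coffee'] (min_width=18, slack=1)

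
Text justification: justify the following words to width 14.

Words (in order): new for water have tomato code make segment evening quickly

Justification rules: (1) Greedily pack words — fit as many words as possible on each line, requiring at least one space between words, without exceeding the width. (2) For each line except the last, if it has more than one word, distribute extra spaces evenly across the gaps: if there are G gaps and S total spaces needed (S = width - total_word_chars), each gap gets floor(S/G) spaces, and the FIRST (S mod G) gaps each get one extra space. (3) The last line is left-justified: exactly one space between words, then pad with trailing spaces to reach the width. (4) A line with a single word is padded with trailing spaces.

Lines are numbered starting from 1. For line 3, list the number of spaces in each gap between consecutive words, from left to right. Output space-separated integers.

Answer: 6

Derivation:
Line 1: ['new', 'for', 'water'] (min_width=13, slack=1)
Line 2: ['have', 'tomato'] (min_width=11, slack=3)
Line 3: ['code', 'make'] (min_width=9, slack=5)
Line 4: ['segment'] (min_width=7, slack=7)
Line 5: ['evening'] (min_width=7, slack=7)
Line 6: ['quickly'] (min_width=7, slack=7)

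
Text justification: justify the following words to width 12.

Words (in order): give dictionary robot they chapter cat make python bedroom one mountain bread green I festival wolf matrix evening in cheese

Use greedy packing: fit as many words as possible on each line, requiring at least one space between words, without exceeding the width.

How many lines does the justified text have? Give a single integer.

Answer: 12

Derivation:
Line 1: ['give'] (min_width=4, slack=8)
Line 2: ['dictionary'] (min_width=10, slack=2)
Line 3: ['robot', 'they'] (min_width=10, slack=2)
Line 4: ['chapter', 'cat'] (min_width=11, slack=1)
Line 5: ['make', 'python'] (min_width=11, slack=1)
Line 6: ['bedroom', 'one'] (min_width=11, slack=1)
Line 7: ['mountain'] (min_width=8, slack=4)
Line 8: ['bread', 'green'] (min_width=11, slack=1)
Line 9: ['I', 'festival'] (min_width=10, slack=2)
Line 10: ['wolf', 'matrix'] (min_width=11, slack=1)
Line 11: ['evening', 'in'] (min_width=10, slack=2)
Line 12: ['cheese'] (min_width=6, slack=6)
Total lines: 12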